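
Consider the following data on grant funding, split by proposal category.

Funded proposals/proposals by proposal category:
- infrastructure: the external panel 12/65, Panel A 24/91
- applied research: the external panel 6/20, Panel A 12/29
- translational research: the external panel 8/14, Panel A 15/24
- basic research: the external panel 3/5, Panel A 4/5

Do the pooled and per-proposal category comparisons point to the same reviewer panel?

Infrastructure: the external panel 12/65 = 18.5%, Panel A 24/91 = 26.4% → Panel A
Applied research: the external panel 6/20 = 30.0%, Panel A 12/29 = 41.4% → Panel A
Translational research: the external panel 8/14 = 57.1%, Panel A 15/24 = 62.5% → Panel A
Basic research: the external panel 3/5 = 60.0%, Panel A 4/5 = 80.0% → Panel A
Overall: the external panel 29/104 = 27.9%, Panel A 55/149 = 36.9% → Panel A
Panel A wins overall and in every proposal group — no reversal.

Yes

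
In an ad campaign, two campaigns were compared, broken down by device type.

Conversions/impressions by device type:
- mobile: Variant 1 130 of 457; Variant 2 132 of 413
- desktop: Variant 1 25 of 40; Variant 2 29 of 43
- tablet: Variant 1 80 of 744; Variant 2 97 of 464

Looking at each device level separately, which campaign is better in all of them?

Mobile: Variant 1 130/457 = 28.4%, Variant 2 132/413 = 32.0% → Variant 2
Desktop: Variant 1 25/40 = 62.5%, Variant 2 29/43 = 67.4% → Variant 2
Tablet: Variant 1 80/744 = 10.8%, Variant 2 97/464 = 20.9% → Variant 2
Variant 2 has the higher rate in all 3 groups.

Variant 2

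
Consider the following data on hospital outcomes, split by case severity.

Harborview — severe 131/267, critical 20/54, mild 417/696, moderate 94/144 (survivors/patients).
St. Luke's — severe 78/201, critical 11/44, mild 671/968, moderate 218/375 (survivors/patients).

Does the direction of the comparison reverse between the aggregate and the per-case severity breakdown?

No

Severe: Harborview 131/267 = 49.1%, St. Luke's 78/201 = 38.8% → Harborview
Critical: Harborview 20/54 = 37.0%, St. Luke's 11/44 = 25.0% → Harborview
Mild: Harborview 417/696 = 59.9%, St. Luke's 671/968 = 69.3% → St. Luke's
Moderate: Harborview 94/144 = 65.3%, St. Luke's 218/375 = 58.1% → Harborview
Overall: Harborview 662/1161 = 57.0%, St. Luke's 978/1588 = 61.6% → St. Luke's
Neither sweeps: Harborview wins 3 of 4 groups, St. Luke's wins 1. St. Luke's wins overall but not every group — no Simpson reversal.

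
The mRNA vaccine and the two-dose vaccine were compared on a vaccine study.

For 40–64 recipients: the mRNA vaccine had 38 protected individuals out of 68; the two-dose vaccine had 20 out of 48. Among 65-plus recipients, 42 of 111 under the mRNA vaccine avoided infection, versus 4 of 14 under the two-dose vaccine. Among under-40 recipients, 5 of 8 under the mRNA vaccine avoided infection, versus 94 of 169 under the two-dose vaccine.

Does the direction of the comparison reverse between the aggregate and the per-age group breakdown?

40–64: the mRNA vaccine 38/68 = 55.9%, the two-dose vaccine 20/48 = 41.7% → the mRNA vaccine
65-plus: the mRNA vaccine 42/111 = 37.8%, the two-dose vaccine 4/14 = 28.6% → the mRNA vaccine
Under-40: the mRNA vaccine 5/8 = 62.5%, the two-dose vaccine 94/169 = 55.6% → the mRNA vaccine
Overall: the mRNA vaccine 85/187 = 45.5%, the two-dose vaccine 118/231 = 51.1% → the two-dose vaccine
The mRNA vaccine wins each age group but the two-dose vaccine wins overall — the comparison reverses. The mRNA vaccine's recipients skew toward 65-plus, which has a lower base rate.

Yes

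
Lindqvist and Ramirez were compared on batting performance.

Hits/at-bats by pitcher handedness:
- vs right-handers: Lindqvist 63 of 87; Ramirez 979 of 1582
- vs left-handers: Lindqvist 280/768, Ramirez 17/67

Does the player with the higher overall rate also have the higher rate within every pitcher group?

No

Vs right-handers: Lindqvist 63/87 = 72.4%, Ramirez 979/1582 = 61.9% → Lindqvist
Vs left-handers: Lindqvist 280/768 = 36.5%, Ramirez 17/67 = 25.4% → Lindqvist
Overall: Lindqvist 343/855 = 40.1%, Ramirez 996/1649 = 60.4% → Ramirez
Lindqvist wins each pitcher group but Ramirez wins overall — the comparison reverses. Lindqvist's at-bats skew toward vs left-handers, which has a lower base rate.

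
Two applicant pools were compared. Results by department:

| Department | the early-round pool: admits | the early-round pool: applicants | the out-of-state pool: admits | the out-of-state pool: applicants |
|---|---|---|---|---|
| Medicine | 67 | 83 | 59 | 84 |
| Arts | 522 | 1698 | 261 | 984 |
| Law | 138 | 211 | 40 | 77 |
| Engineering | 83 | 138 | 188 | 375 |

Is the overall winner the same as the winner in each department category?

Medicine: the early-round pool 67/83 = 80.7%, the out-of-state pool 59/84 = 70.2% → the early-round pool
Arts: the early-round pool 522/1698 = 30.7%, the out-of-state pool 261/984 = 26.5% → the early-round pool
Law: the early-round pool 138/211 = 65.4%, the out-of-state pool 40/77 = 51.9% → the early-round pool
Engineering: the early-round pool 83/138 = 60.1%, the out-of-state pool 188/375 = 50.1% → the early-round pool
Overall: the early-round pool 810/2130 = 38.0%, the out-of-state pool 548/1520 = 36.1% → the early-round pool
The early-round pool wins overall and in every department group — no reversal.

Yes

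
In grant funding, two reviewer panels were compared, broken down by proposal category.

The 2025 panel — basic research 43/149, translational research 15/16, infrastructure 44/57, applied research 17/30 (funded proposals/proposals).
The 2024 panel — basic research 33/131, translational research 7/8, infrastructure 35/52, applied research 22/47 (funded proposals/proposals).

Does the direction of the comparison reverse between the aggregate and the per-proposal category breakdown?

No

Basic research: the 2025 panel 43/149 = 28.9%, the 2024 panel 33/131 = 25.2% → the 2025 panel
Translational research: the 2025 panel 15/16 = 93.8%, the 2024 panel 7/8 = 87.5% → the 2025 panel
Infrastructure: the 2025 panel 44/57 = 77.2%, the 2024 panel 35/52 = 67.3% → the 2025 panel
Applied research: the 2025 panel 17/30 = 56.7%, the 2024 panel 22/47 = 46.8% → the 2025 panel
Overall: the 2025 panel 119/252 = 47.2%, the 2024 panel 97/238 = 40.8% → the 2025 panel
The 2025 panel wins overall and in every proposal group — no reversal.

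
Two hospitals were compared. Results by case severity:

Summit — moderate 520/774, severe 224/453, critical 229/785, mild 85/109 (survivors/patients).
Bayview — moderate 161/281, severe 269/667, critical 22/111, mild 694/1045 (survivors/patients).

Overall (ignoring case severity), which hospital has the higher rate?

Bayview

Moderate: Summit 520/774 = 67.2%, Bayview 161/281 = 57.3% → Summit
Severe: Summit 224/453 = 49.4%, Bayview 269/667 = 40.3% → Summit
Critical: Summit 229/785 = 29.2%, Bayview 22/111 = 19.8% → Summit
Mild: Summit 85/109 = 78.0%, Bayview 694/1045 = 66.4% → Summit
Overall: Summit 1058/2121 = 49.9%, Bayview 1146/2104 = 54.5% → Bayview
(Summit wins every case group but Bayview wins overall — Summit's patients skew toward the low-rate critical group.)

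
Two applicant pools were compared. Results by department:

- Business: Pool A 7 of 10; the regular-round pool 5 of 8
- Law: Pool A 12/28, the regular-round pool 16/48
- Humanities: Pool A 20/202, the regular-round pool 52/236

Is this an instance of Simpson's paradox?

No

Business: Pool A 7/10 = 70.0%, the regular-round pool 5/8 = 62.5% → Pool A
Law: Pool A 12/28 = 42.9%, the regular-round pool 16/48 = 33.3% → Pool A
Humanities: Pool A 20/202 = 9.9%, the regular-round pool 52/236 = 22.0% → the regular-round pool
Overall: Pool A 39/240 = 16.2%, the regular-round pool 73/292 = 25.0% → the regular-round pool
Neither sweeps: Pool A wins 2 of 3 groups, the regular-round pool wins 1. The regular-round pool wins overall but not every group — no Simpson reversal.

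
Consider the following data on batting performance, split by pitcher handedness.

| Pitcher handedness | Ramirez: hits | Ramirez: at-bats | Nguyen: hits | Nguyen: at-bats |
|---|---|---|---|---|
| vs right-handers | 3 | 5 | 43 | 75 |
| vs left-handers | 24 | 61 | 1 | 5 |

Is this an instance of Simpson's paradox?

Yes

Vs right-handers: Ramirez 3/5 = 60.0%, Nguyen 43/75 = 57.3% → Ramirez
Vs left-handers: Ramirez 24/61 = 39.3%, Nguyen 1/5 = 20.0% → Ramirez
Overall: Ramirez 27/66 = 40.9%, Nguyen 44/80 = 55.0% → Nguyen
Ramirez wins each pitcher group but Nguyen wins overall — the comparison reverses. Ramirez's at-bats skew toward vs left-handers, which has a lower base rate.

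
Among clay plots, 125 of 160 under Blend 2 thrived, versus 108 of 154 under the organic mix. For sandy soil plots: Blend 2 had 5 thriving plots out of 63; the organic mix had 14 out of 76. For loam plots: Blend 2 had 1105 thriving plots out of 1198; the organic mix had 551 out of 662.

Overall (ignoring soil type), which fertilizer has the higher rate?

Blend 2

Clay: Blend 2 125/160 = 78.1%, the organic mix 108/154 = 70.1% → Blend 2
Sandy soil: Blend 2 5/63 = 7.9%, the organic mix 14/76 = 18.4% → the organic mix
Loam: Blend 2 1105/1198 = 92.2%, the organic mix 551/662 = 83.2% → Blend 2
Overall: Blend 2 1235/1421 = 86.9%, the organic mix 673/892 = 75.4% → Blend 2
(Neither sweeps every soil group, but Blend 2 has the higher pooled rate.)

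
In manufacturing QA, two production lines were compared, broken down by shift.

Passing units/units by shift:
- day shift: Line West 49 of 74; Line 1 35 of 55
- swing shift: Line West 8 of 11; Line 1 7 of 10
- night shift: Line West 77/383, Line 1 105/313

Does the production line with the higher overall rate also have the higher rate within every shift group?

Day shift: Line West 49/74 = 66.2%, Line 1 35/55 = 63.6% → Line West
Swing shift: Line West 8/11 = 72.7%, Line 1 7/10 = 70.0% → Line West
Night shift: Line West 77/383 = 20.1%, Line 1 105/313 = 33.5% → Line 1
Overall: Line West 134/468 = 28.6%, Line 1 147/378 = 38.9% → Line 1
Neither sweeps: Line West wins 2 of 3 groups, Line 1 wins 1. Line 1 wins overall but not every group — no Simpson reversal.

No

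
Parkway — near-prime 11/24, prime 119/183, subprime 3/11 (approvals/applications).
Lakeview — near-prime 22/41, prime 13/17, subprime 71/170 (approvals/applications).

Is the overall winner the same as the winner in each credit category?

No

Near-prime: Parkway 11/24 = 45.8%, Lakeview 22/41 = 53.7% → Lakeview
Prime: Parkway 119/183 = 65.0%, Lakeview 13/17 = 76.5% → Lakeview
Subprime: Parkway 3/11 = 27.3%, Lakeview 71/170 = 41.8% → Lakeview
Overall: Parkway 133/218 = 61.0%, Lakeview 106/228 = 46.5% → Parkway
Lakeview wins each credit group but Parkway wins overall — the comparison reverses. Lakeview's applications skew toward subprime, which has a lower base rate.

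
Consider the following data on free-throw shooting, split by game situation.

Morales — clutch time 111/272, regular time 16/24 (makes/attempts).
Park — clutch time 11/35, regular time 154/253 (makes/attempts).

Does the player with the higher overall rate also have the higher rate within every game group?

No

Clutch time: Morales 111/272 = 40.8%, Park 11/35 = 31.4% → Morales
Regular time: Morales 16/24 = 66.7%, Park 154/253 = 60.9% → Morales
Overall: Morales 127/296 = 42.9%, Park 165/288 = 57.3% → Park
Morales wins each game group but Park wins overall — the comparison reverses. Morales's attempts skew toward clutch time, which has a lower base rate.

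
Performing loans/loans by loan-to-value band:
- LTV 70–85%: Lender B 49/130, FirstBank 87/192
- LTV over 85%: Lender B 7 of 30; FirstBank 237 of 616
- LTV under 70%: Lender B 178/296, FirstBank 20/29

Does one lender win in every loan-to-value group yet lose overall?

LTV 70–85%: Lender B 49/130 = 37.7%, FirstBank 87/192 = 45.3% → FirstBank
LTV over 85%: Lender B 7/30 = 23.3%, FirstBank 237/616 = 38.5% → FirstBank
LTV under 70%: Lender B 178/296 = 60.1%, FirstBank 20/29 = 69.0% → FirstBank
Overall: Lender B 234/456 = 51.3%, FirstBank 344/837 = 41.1% → Lender B
FirstBank wins each loan-to-value group but Lender B wins overall — the comparison reverses. FirstBank's loans skew toward LTV over 85%, which has a lower base rate.

Yes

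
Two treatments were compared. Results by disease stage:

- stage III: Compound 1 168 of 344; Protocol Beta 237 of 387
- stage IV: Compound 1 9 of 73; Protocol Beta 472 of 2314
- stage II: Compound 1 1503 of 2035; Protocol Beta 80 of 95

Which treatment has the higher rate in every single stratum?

Protocol Beta

Stage III: Compound 1 168/344 = 48.8%, Protocol Beta 237/387 = 61.2% → Protocol Beta
Stage IV: Compound 1 9/73 = 12.3%, Protocol Beta 472/2314 = 20.4% → Protocol Beta
Stage II: Compound 1 1503/2035 = 73.9%, Protocol Beta 80/95 = 84.2% → Protocol Beta
Protocol Beta has the higher rate in all 3 groups.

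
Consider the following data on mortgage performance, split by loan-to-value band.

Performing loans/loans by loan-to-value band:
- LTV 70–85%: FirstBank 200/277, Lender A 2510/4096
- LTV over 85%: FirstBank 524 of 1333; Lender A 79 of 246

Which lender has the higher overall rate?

Lender A

LTV 70–85%: FirstBank 200/277 = 72.2%, Lender A 2510/4096 = 61.3% → FirstBank
LTV over 85%: FirstBank 524/1333 = 39.3%, Lender A 79/246 = 32.1% → FirstBank
Overall: FirstBank 724/1610 = 45.0%, Lender A 2589/4342 = 59.6% → Lender A
(FirstBank wins every loan-to-value group but Lender A wins overall — FirstBank's loans skew toward the low-rate LTV over 85% group.)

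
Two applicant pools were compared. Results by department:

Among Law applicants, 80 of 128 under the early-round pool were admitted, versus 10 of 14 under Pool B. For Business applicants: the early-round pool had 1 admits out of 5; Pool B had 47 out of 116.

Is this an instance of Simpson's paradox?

Yes

Law: the early-round pool 80/128 = 62.5%, Pool B 10/14 = 71.4% → Pool B
Business: the early-round pool 1/5 = 20.0%, Pool B 47/116 = 40.5% → Pool B
Overall: the early-round pool 81/133 = 60.9%, Pool B 57/130 = 43.8% → the early-round pool
Pool B wins each department group but the early-round pool wins overall — the comparison reverses. Pool B's applicants skew toward Business, which has a lower base rate.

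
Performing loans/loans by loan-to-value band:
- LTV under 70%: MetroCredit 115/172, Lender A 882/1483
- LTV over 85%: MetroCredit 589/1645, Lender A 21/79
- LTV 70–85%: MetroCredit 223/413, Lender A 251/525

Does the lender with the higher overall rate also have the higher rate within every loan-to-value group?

LTV under 70%: MetroCredit 115/172 = 66.9%, Lender A 882/1483 = 59.5% → MetroCredit
LTV over 85%: MetroCredit 589/1645 = 35.8%, Lender A 21/79 = 26.6% → MetroCredit
LTV 70–85%: MetroCredit 223/413 = 54.0%, Lender A 251/525 = 47.8% → MetroCredit
Overall: MetroCredit 927/2230 = 41.6%, Lender A 1154/2087 = 55.3% → Lender A
MetroCredit wins each loan-to-value group but Lender A wins overall — the comparison reverses. MetroCredit's loans skew toward LTV over 85%, which has a lower base rate.

No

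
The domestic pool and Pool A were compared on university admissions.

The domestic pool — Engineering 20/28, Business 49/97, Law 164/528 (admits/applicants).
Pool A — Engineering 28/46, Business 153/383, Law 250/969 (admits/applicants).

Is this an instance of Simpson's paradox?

No

Engineering: the domestic pool 20/28 = 71.4%, Pool A 28/46 = 60.9% → the domestic pool
Business: the domestic pool 49/97 = 50.5%, Pool A 153/383 = 39.9% → the domestic pool
Law: the domestic pool 164/528 = 31.1%, Pool A 250/969 = 25.8% → the domestic pool
Overall: the domestic pool 233/653 = 35.7%, Pool A 431/1398 = 30.8% → the domestic pool
The domestic pool wins overall and in every department group — no reversal.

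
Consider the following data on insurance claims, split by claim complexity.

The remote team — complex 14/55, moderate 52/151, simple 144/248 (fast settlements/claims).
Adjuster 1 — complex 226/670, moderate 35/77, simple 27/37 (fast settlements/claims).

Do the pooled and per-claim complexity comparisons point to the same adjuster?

Complex: the remote team 14/55 = 25.5%, Adjuster 1 226/670 = 33.7% → Adjuster 1
Moderate: the remote team 52/151 = 34.4%, Adjuster 1 35/77 = 45.5% → Adjuster 1
Simple: the remote team 144/248 = 58.1%, Adjuster 1 27/37 = 73.0% → Adjuster 1
Overall: the remote team 210/454 = 46.3%, Adjuster 1 288/784 = 36.7% → the remote team
Adjuster 1 wins each claim group but the remote team wins overall — the comparison reverses. Adjuster 1's claims skew toward complex, which has a lower base rate.

No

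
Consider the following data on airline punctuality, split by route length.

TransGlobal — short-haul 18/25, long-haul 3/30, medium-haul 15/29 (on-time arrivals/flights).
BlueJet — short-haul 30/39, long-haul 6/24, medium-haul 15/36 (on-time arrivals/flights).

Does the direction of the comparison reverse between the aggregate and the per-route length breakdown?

No

Short-haul: TransGlobal 18/25 = 72.0%, BlueJet 30/39 = 76.9% → BlueJet
Long-haul: TransGlobal 3/30 = 10.0%, BlueJet 6/24 = 25.0% → BlueJet
Medium-haul: TransGlobal 15/29 = 51.7%, BlueJet 15/36 = 41.7% → TransGlobal
Overall: TransGlobal 36/84 = 42.9%, BlueJet 51/99 = 51.5% → BlueJet
Neither sweeps: TransGlobal wins 1 of 3 groups, BlueJet wins 2. BlueJet wins overall but not every group — no Simpson reversal.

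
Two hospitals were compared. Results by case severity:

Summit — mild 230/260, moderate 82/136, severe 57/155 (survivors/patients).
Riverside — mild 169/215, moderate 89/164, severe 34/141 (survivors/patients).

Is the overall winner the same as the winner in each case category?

Yes

Mild: Summit 230/260 = 88.5%, Riverside 169/215 = 78.6% → Summit
Moderate: Summit 82/136 = 60.3%, Riverside 89/164 = 54.3% → Summit
Severe: Summit 57/155 = 36.8%, Riverside 34/141 = 24.1% → Summit
Overall: Summit 369/551 = 67.0%, Riverside 292/520 = 56.2% → Summit
Summit wins overall and in every case group — no reversal.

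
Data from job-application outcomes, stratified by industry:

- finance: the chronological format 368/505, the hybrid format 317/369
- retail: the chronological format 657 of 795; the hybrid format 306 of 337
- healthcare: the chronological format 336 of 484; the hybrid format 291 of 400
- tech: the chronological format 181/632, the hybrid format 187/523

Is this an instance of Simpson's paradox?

No

Finance: the chronological format 368/505 = 72.9%, the hybrid format 317/369 = 85.9% → the hybrid format
Retail: the chronological format 657/795 = 82.6%, the hybrid format 306/337 = 90.8% → the hybrid format
Healthcare: the chronological format 336/484 = 69.4%, the hybrid format 291/400 = 72.8% → the hybrid format
Tech: the chronological format 181/632 = 28.6%, the hybrid format 187/523 = 35.8% → the hybrid format
Overall: the chronological format 1542/2416 = 63.8%, the hybrid format 1101/1629 = 67.6% → the hybrid format
The hybrid format wins overall and in every industry group — no reversal.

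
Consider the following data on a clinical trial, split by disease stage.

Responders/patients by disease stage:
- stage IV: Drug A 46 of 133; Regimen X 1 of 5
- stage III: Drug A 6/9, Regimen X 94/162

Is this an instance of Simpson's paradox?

Stage IV: Drug A 46/133 = 34.6%, Regimen X 1/5 = 20.0% → Drug A
Stage III: Drug A 6/9 = 66.7%, Regimen X 94/162 = 58.0% → Drug A
Overall: Drug A 52/142 = 36.6%, Regimen X 95/167 = 56.9% → Regimen X
Drug A wins each disease group but Regimen X wins overall — the comparison reverses. Drug A's patients skew toward stage IV, which has a lower base rate.

Yes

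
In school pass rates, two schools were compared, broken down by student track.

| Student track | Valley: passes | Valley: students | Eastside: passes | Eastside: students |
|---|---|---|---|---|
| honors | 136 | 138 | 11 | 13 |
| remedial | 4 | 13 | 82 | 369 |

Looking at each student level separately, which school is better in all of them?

Honors: Valley 136/138 = 98.6%, Eastside 11/13 = 84.6% → Valley
Remedial: Valley 4/13 = 30.8%, Eastside 82/369 = 22.2% → Valley
Valley has the higher rate in both groups.

Valley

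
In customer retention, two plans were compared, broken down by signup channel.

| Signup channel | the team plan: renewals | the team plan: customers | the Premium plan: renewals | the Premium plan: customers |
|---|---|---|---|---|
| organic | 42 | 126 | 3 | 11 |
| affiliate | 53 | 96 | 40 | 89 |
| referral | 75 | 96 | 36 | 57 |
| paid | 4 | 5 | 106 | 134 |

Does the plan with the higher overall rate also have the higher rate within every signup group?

No

Organic: the team plan 42/126 = 33.3%, the Premium plan 3/11 = 27.3% → the team plan
Affiliate: the team plan 53/96 = 55.2%, the Premium plan 40/89 = 44.9% → the team plan
Referral: the team plan 75/96 = 78.1%, the Premium plan 36/57 = 63.2% → the team plan
Paid: the team plan 4/5 = 80.0%, the Premium plan 106/134 = 79.1% → the team plan
Overall: the team plan 174/323 = 53.9%, the Premium plan 185/291 = 63.6% → the Premium plan
The team plan wins each signup group but the Premium plan wins overall — the comparison reverses. The team plan's customers skew toward organic, which has a lower base rate.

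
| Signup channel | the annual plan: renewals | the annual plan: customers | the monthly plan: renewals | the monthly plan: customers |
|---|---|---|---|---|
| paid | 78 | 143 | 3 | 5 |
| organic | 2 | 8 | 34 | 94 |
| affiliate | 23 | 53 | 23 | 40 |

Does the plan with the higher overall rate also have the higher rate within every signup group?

No

Paid: the annual plan 78/143 = 54.5%, the monthly plan 3/5 = 60.0% → the monthly plan
Organic: the annual plan 2/8 = 25.0%, the monthly plan 34/94 = 36.2% → the monthly plan
Affiliate: the annual plan 23/53 = 43.4%, the monthly plan 23/40 = 57.5% → the monthly plan
Overall: the annual plan 103/204 = 50.5%, the monthly plan 60/139 = 43.2% → the annual plan
The monthly plan wins each signup group but the annual plan wins overall — the comparison reverses. The monthly plan's customers skew toward organic, which has a lower base rate.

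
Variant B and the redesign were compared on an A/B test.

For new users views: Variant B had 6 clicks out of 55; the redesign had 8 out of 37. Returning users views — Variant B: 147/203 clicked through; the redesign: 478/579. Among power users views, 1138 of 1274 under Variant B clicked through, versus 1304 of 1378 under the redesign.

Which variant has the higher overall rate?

the redesign

New users: Variant B 6/55 = 10.9%, the redesign 8/37 = 21.6% → the redesign
Returning users: Variant B 147/203 = 72.4%, the redesign 478/579 = 82.6% → the redesign
Power users: Variant B 1138/1274 = 89.3%, the redesign 1304/1378 = 94.6% → the redesign
Overall: Variant B 1291/1532 = 84.3%, the redesign 1790/1994 = 89.8% → the redesign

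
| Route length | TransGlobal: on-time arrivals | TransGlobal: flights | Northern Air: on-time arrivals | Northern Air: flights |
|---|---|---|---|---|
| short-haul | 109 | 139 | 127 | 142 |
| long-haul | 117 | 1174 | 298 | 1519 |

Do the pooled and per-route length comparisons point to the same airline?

Short-haul: TransGlobal 109/139 = 78.4%, Northern Air 127/142 = 89.4% → Northern Air
Long-haul: TransGlobal 117/1174 = 10.0%, Northern Air 298/1519 = 19.6% → Northern Air
Overall: TransGlobal 226/1313 = 17.2%, Northern Air 425/1661 = 25.6% → Northern Air
Northern Air wins overall and in every route group — no reversal.

Yes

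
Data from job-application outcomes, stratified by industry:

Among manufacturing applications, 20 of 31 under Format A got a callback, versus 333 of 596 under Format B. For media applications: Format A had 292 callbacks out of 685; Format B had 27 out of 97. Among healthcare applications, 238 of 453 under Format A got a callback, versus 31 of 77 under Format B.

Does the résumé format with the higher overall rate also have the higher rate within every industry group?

Manufacturing: Format A 20/31 = 64.5%, Format B 333/596 = 55.9% → Format A
Media: Format A 292/685 = 42.6%, Format B 27/97 = 27.8% → Format A
Healthcare: Format A 238/453 = 52.5%, Format B 31/77 = 40.3% → Format A
Overall: Format A 550/1169 = 47.0%, Format B 391/770 = 50.8% → Format B
Format A wins each industry group but Format B wins overall — the comparison reverses. Format A's applications skew toward media, which has a lower base rate.

No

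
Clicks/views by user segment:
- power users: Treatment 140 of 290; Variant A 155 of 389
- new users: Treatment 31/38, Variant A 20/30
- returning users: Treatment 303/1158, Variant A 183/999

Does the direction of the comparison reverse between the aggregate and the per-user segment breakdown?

No

Power users: Treatment 140/290 = 48.3%, Variant A 155/389 = 39.8% → Treatment
New users: Treatment 31/38 = 81.6%, Variant A 20/30 = 66.7% → Treatment
Returning users: Treatment 303/1158 = 26.2%, Variant A 183/999 = 18.3% → Treatment
Overall: Treatment 474/1486 = 31.9%, Variant A 358/1418 = 25.2% → Treatment
Treatment wins overall and in every user group — no reversal.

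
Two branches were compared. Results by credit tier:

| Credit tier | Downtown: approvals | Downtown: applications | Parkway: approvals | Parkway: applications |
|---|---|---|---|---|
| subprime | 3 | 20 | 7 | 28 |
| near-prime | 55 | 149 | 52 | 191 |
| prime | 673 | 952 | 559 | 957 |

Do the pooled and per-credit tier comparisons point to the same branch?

No

Subprime: Downtown 3/20 = 15.0%, Parkway 7/28 = 25.0% → Parkway
Near-prime: Downtown 55/149 = 36.9%, Parkway 52/191 = 27.2% → Downtown
Prime: Downtown 673/952 = 70.7%, Parkway 559/957 = 58.4% → Downtown
Overall: Downtown 731/1121 = 65.2%, Parkway 618/1176 = 52.6% → Downtown
Neither sweeps: Downtown wins 2 of 3 groups, Parkway wins 1. Downtown wins overall but not every group — no Simpson reversal.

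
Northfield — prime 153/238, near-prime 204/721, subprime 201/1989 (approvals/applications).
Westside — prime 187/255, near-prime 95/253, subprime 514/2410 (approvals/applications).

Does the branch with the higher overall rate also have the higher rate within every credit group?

Yes

Prime: Northfield 153/238 = 64.3%, Westside 187/255 = 73.3% → Westside
Near-prime: Northfield 204/721 = 28.3%, Westside 95/253 = 37.5% → Westside
Subprime: Northfield 201/1989 = 10.1%, Westside 514/2410 = 21.3% → Westside
Overall: Northfield 558/2948 = 18.9%, Westside 796/2918 = 27.3% → Westside
Westside wins overall and in every credit group — no reversal.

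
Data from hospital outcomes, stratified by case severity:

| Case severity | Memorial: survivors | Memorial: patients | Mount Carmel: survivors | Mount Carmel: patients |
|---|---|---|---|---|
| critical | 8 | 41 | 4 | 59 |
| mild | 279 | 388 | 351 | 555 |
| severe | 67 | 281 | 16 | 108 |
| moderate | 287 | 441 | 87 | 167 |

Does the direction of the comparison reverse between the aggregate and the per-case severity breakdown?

No

Critical: Memorial 8/41 = 19.5%, Mount Carmel 4/59 = 6.8% → Memorial
Mild: Memorial 279/388 = 71.9%, Mount Carmel 351/555 = 63.2% → Memorial
Severe: Memorial 67/281 = 23.8%, Mount Carmel 16/108 = 14.8% → Memorial
Moderate: Memorial 287/441 = 65.1%, Mount Carmel 87/167 = 52.1% → Memorial
Overall: Memorial 641/1151 = 55.7%, Mount Carmel 458/889 = 51.5% → Memorial
Memorial wins overall and in every case group — no reversal.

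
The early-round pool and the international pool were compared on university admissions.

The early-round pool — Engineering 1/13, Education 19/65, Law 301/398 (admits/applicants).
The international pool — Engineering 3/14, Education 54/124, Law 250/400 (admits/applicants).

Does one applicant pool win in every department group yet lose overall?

Engineering: the early-round pool 1/13 = 7.7%, the international pool 3/14 = 21.4% → the international pool
Education: the early-round pool 19/65 = 29.2%, the international pool 54/124 = 43.5% → the international pool
Law: the early-round pool 301/398 = 75.6%, the international pool 250/400 = 62.5% → the early-round pool
Overall: the early-round pool 321/476 = 67.4%, the international pool 307/538 = 57.1% → the early-round pool
Neither sweeps: the early-round pool wins 1 of 3 groups, the international pool wins 2. The early-round pool wins overall but not every group — no Simpson reversal.

No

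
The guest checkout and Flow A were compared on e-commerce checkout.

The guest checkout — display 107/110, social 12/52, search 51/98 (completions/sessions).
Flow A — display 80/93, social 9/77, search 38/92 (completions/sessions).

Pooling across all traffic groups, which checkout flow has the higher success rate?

the guest checkout

Display: the guest checkout 107/110 = 97.3%, Flow A 80/93 = 86.0% → the guest checkout
Social: the guest checkout 12/52 = 23.1%, Flow A 9/77 = 11.7% → the guest checkout
Search: the guest checkout 51/98 = 52.0%, Flow A 38/92 = 41.3% → the guest checkout
Overall: the guest checkout 170/260 = 65.4%, Flow A 127/262 = 48.5% → the guest checkout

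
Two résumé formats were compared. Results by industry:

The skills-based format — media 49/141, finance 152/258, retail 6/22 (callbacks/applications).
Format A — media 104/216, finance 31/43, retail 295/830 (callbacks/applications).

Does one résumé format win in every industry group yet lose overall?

Yes

Media: the skills-based format 49/141 = 34.8%, Format A 104/216 = 48.1% → Format A
Finance: the skills-based format 152/258 = 58.9%, Format A 31/43 = 72.1% → Format A
Retail: the skills-based format 6/22 = 27.3%, Format A 295/830 = 35.5% → Format A
Overall: the skills-based format 207/421 = 49.2%, Format A 430/1089 = 39.5% → the skills-based format
Format A wins each industry group but the skills-based format wins overall — the comparison reverses. Format A's applications skew toward retail, which has a lower base rate.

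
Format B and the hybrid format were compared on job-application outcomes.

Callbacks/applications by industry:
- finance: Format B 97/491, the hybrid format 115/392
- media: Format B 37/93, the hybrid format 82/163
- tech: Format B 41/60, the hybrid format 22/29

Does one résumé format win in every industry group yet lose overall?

Finance: Format B 97/491 = 19.8%, the hybrid format 115/392 = 29.3% → the hybrid format
Media: Format B 37/93 = 39.8%, the hybrid format 82/163 = 50.3% → the hybrid format
Tech: Format B 41/60 = 68.3%, the hybrid format 22/29 = 75.9% → the hybrid format
Overall: Format B 175/644 = 27.2%, the hybrid format 219/584 = 37.5% → the hybrid format
The hybrid format wins overall and in every industry group — no reversal.

No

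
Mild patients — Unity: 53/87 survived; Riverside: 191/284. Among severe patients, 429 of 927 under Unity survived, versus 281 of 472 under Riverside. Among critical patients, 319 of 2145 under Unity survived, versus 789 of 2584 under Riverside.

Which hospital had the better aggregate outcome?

Riverside

Mild: Unity 53/87 = 60.9%, Riverside 191/284 = 67.3% → Riverside
Severe: Unity 429/927 = 46.3%, Riverside 281/472 = 59.5% → Riverside
Critical: Unity 319/2145 = 14.9%, Riverside 789/2584 = 30.5% → Riverside
Overall: Unity 801/3159 = 25.4%, Riverside 1261/3340 = 37.8% → Riverside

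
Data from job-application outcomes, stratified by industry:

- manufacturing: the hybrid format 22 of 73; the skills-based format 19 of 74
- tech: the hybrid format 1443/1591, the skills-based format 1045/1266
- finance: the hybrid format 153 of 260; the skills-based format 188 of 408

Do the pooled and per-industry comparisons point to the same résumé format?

Manufacturing: the hybrid format 22/73 = 30.1%, the skills-based format 19/74 = 25.7% → the hybrid format
Tech: the hybrid format 1443/1591 = 90.7%, the skills-based format 1045/1266 = 82.5% → the hybrid format
Finance: the hybrid format 153/260 = 58.8%, the skills-based format 188/408 = 46.1% → the hybrid format
Overall: the hybrid format 1618/1924 = 84.1%, the skills-based format 1252/1748 = 71.6% → the hybrid format
The hybrid format wins overall and in every industry group — no reversal.

Yes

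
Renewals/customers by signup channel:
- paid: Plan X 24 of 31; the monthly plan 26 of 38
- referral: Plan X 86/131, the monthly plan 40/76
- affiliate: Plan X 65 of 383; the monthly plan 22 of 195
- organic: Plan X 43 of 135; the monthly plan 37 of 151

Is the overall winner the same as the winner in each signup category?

Yes

Paid: Plan X 24/31 = 77.4%, the monthly plan 26/38 = 68.4% → Plan X
Referral: Plan X 86/131 = 65.6%, the monthly plan 40/76 = 52.6% → Plan X
Affiliate: Plan X 65/383 = 17.0%, the monthly plan 22/195 = 11.3% → Plan X
Organic: Plan X 43/135 = 31.9%, the monthly plan 37/151 = 24.5% → Plan X
Overall: Plan X 218/680 = 32.1%, the monthly plan 125/460 = 27.2% → Plan X
Plan X wins overall and in every signup group — no reversal.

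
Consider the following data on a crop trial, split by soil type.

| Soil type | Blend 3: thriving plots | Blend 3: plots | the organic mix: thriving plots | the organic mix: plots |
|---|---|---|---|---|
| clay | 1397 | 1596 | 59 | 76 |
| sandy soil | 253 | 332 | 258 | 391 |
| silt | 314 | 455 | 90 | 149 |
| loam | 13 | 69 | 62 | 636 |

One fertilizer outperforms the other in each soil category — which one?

Blend 3

Clay: Blend 3 1397/1596 = 87.5%, the organic mix 59/76 = 77.6% → Blend 3
Sandy soil: Blend 3 253/332 = 76.2%, the organic mix 258/391 = 66.0% → Blend 3
Silt: Blend 3 314/455 = 69.0%, the organic mix 90/149 = 60.4% → Blend 3
Loam: Blend 3 13/69 = 18.8%, the organic mix 62/636 = 9.7% → Blend 3
Blend 3 has the higher rate in all 4 groups.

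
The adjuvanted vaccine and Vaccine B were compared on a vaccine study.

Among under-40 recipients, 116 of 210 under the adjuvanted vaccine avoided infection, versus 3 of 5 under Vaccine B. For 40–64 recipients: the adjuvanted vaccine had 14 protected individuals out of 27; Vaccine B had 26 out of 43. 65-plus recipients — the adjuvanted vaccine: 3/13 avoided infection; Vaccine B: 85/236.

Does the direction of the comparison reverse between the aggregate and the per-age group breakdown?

Yes

Under-40: the adjuvanted vaccine 116/210 = 55.2%, Vaccine B 3/5 = 60.0% → Vaccine B
40–64: the adjuvanted vaccine 14/27 = 51.9%, Vaccine B 26/43 = 60.5% → Vaccine B
65-plus: the adjuvanted vaccine 3/13 = 23.1%, Vaccine B 85/236 = 36.0% → Vaccine B
Overall: the adjuvanted vaccine 133/250 = 53.2%, Vaccine B 114/284 = 40.1% → the adjuvanted vaccine
Vaccine B wins each age group but the adjuvanted vaccine wins overall — the comparison reverses. Vaccine B's recipients skew toward 65-plus, which has a lower base rate.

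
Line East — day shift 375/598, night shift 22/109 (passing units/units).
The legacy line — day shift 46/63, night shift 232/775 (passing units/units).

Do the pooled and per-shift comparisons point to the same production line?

No

Day shift: Line East 375/598 = 62.7%, the legacy line 46/63 = 73.0% → the legacy line
Night shift: Line East 22/109 = 20.2%, the legacy line 232/775 = 29.9% → the legacy line
Overall: Line East 397/707 = 56.2%, the legacy line 278/838 = 33.2% → Line East
The legacy line wins each shift group but Line East wins overall — the comparison reverses. The legacy line's units skew toward night shift, which has a lower base rate.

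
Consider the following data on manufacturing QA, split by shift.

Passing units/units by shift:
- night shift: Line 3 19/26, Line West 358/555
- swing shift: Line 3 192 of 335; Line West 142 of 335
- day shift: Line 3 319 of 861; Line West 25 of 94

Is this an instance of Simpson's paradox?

Yes

Night shift: Line 3 19/26 = 73.1%, Line West 358/555 = 64.5% → Line 3
Swing shift: Line 3 192/335 = 57.3%, Line West 142/335 = 42.4% → Line 3
Day shift: Line 3 319/861 = 37.0%, Line West 25/94 = 26.6% → Line 3
Overall: Line 3 530/1222 = 43.4%, Line West 525/984 = 53.4% → Line West
Line 3 wins each shift group but Line West wins overall — the comparison reverses. Line 3's units skew toward day shift, which has a lower base rate.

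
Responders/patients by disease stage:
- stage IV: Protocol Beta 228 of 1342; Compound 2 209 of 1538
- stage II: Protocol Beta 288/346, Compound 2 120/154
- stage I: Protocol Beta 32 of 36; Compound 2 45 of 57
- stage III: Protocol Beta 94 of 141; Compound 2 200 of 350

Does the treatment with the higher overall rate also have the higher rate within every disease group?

Yes

Stage IV: Protocol Beta 228/1342 = 17.0%, Compound 2 209/1538 = 13.6% → Protocol Beta
Stage II: Protocol Beta 288/346 = 83.2%, Compound 2 120/154 = 77.9% → Protocol Beta
Stage I: Protocol Beta 32/36 = 88.9%, Compound 2 45/57 = 78.9% → Protocol Beta
Stage III: Protocol Beta 94/141 = 66.7%, Compound 2 200/350 = 57.1% → Protocol Beta
Overall: Protocol Beta 642/1865 = 34.4%, Compound 2 574/2099 = 27.3% → Protocol Beta
Protocol Beta wins overall and in every disease group — no reversal.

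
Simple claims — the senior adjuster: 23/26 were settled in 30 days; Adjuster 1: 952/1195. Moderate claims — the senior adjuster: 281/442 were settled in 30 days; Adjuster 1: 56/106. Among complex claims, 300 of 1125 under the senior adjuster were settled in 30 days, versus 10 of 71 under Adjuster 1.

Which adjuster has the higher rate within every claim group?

the senior adjuster

Simple: the senior adjuster 23/26 = 88.5%, Adjuster 1 952/1195 = 79.7% → the senior adjuster
Moderate: the senior adjuster 281/442 = 63.6%, Adjuster 1 56/106 = 52.8% → the senior adjuster
Complex: the senior adjuster 300/1125 = 26.7%, Adjuster 1 10/71 = 14.1% → the senior adjuster
The senior adjuster has the higher rate in all 3 groups.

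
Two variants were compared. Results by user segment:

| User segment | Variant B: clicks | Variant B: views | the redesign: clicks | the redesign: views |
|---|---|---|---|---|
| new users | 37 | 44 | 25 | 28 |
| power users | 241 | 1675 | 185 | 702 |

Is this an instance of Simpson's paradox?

New users: Variant B 37/44 = 84.1%, the redesign 25/28 = 89.3% → the redesign
Power users: Variant B 241/1675 = 14.4%, the redesign 185/702 = 26.4% → the redesign
Overall: Variant B 278/1719 = 16.2%, the redesign 210/730 = 28.8% → the redesign
The redesign wins overall and in every user group — no reversal.

No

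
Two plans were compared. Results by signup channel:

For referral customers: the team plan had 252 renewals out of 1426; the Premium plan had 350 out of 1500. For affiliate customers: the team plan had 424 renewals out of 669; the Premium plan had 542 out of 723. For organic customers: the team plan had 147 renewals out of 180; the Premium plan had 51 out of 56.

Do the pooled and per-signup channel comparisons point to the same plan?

Yes

Referral: the team plan 252/1426 = 17.7%, the Premium plan 350/1500 = 23.3% → the Premium plan
Affiliate: the team plan 424/669 = 63.4%, the Premium plan 542/723 = 75.0% → the Premium plan
Organic: the team plan 147/180 = 81.7%, the Premium plan 51/56 = 91.1% → the Premium plan
Overall: the team plan 823/2275 = 36.2%, the Premium plan 943/2279 = 41.4% → the Premium plan
The Premium plan wins overall and in every signup group — no reversal.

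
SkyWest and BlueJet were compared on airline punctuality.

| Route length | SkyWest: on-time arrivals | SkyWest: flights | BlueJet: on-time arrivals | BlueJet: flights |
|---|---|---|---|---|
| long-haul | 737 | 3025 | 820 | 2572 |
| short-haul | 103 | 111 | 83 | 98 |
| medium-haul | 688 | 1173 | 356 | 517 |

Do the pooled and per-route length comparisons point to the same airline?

Long-haul: SkyWest 737/3025 = 24.4%, BlueJet 820/2572 = 31.9% → BlueJet
Short-haul: SkyWest 103/111 = 92.8%, BlueJet 83/98 = 84.7% → SkyWest
Medium-haul: SkyWest 688/1173 = 58.7%, BlueJet 356/517 = 68.9% → BlueJet
Overall: SkyWest 1528/4309 = 35.5%, BlueJet 1259/3187 = 39.5% → BlueJet
Neither sweeps: SkyWest wins 1 of 3 groups, BlueJet wins 2. BlueJet wins overall but not every group — no Simpson reversal.

No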